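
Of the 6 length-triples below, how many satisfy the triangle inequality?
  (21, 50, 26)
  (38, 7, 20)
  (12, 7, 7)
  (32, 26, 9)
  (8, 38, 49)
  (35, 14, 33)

(21,26,50): 21+26 ≤ 50 → not valid
(7,20,38): 7+20 ≤ 38 → not valid
(7,7,12): 7+7 > 12 → valid
(9,26,32): 9+26 > 32 → valid
(8,38,49): 8+38 ≤ 49 → not valid
(14,33,35): 14+33 > 35 → valid
3 of the 6 triples form a triangle.

3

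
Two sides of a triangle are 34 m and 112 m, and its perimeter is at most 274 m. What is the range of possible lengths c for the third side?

78 < c ≤ 128 m

Triangle inequality alone gives 78 < c < 146.
The perimeter condition gives c ≤ 274 − 34 − 112 = 128.
Intersecting the two: 78 < c ≤ 128.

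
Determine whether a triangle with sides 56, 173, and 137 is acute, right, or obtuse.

obtuse

Compare the square of the longest side to the sum of squares of the other two: 56² + 137² = 21905 < 29929 = 173².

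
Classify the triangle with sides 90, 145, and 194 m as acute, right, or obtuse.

obtuse

Compare the square of the longest side to the sum of squares of the other two: 90² + 145² = 29125 < 37636 = 194².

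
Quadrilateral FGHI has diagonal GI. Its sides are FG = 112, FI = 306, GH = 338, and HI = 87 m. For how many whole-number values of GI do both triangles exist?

166

From triangle FGI: 194 < GI < 418.
From triangle HGI: 251 < GI < 425.
Intersection: 251 < GI < 418, so integers 252 through 417: 166 values.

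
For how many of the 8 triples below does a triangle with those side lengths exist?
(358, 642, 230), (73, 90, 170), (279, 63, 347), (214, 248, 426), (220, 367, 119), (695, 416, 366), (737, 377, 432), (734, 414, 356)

(230,358,642): 230+358 ≤ 642 → not valid
(73,90,170): 73+90 ≤ 170 → not valid
(63,279,347): 63+279 ≤ 347 → not valid
(214,248,426): 214+248 > 426 → valid
(119,220,367): 119+220 ≤ 367 → not valid
(366,416,695): 366+416 > 695 → valid
(377,432,737): 377+432 > 737 → valid
(356,414,734): 356+414 > 734 → valid
4 of the 8 triples form a triangle.

4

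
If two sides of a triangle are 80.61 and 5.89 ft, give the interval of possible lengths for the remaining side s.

74.72 < s < 86.50

By the triangle inequality, s must be less than 80.61 + 5.89 = 86.50 and greater than |80.61 − 5.89| = 74.72.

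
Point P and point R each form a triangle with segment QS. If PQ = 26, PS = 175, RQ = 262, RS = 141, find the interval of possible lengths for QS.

From triangle PQS: |26 − 175| < QS < 26 + 175, i.e. 149 < QS < 201.
From triangle RQS: 121 < QS < 403.
Both must hold, so QS lies in the intersection.

149 < QS < 201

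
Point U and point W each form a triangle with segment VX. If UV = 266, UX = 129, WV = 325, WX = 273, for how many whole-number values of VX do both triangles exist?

257

From triangle UVX: 137 < VX < 395.
From triangle WVX: 52 < VX < 598.
Intersection: 137 < VX < 395, so integers 138 through 394: 257 values.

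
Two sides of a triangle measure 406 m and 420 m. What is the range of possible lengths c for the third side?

By the triangle inequality, c must be less than 406 + 420 = 826 and greater than |406 − 420| = 14.

14 < c < 826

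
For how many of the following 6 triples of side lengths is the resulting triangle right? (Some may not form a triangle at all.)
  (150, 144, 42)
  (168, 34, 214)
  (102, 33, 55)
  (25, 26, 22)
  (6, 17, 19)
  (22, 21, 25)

1

(150,144,42): 42²+144² = 22500 = 150² → right
(168,34,214): 34+168 ≤ 214, not a triangle
(102,33,55): 33+55 ≤ 102, not a triangle
(25,26,22): 22²+25² = 1109 > 676 = 26² → acute
(6,17,19): 6²+17² = 325 < 361 = 19² → obtuse
(22,21,25): 21²+22² = 925 > 625 = 25² → acute
1 of the 6 is right.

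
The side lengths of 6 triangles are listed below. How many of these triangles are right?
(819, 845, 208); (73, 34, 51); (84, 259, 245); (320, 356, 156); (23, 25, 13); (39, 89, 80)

(819,845,208): 208²+819² = 714025 = 845² → right
(73,34,51): 34²+51² = 3757 < 5329 = 73² → obtuse
(84,259,245): 84²+245² = 67081 = 259² → right
(320,356,156): 156²+320² = 126736 = 356² → right
(23,25,13): 13²+23² = 698 > 625 = 25² → acute
(39,89,80): 39²+80² = 7921 = 89² → right
4 of the 6 are right.

4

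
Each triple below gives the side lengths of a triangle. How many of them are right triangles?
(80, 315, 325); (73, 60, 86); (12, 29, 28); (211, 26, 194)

(80,315,325): 80²+315² = 105625 = 325² → right
(73,60,86): 60²+73² = 8929 > 7396 = 86² → acute
(12,29,28): 12²+28² = 928 > 841 = 29² → acute
(211,26,194): 26²+194² = 38312 < 44521 = 211² → obtuse
1 of the 4 is right.

1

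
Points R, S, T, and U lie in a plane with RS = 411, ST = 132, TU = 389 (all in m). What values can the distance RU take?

0 ≤ RU ≤ 932 m

The maximum is all hops collinear in one direction: 411 + 132 + 389 = 932.
The longest hop is 411; the others sum to 521. Since 411 ≤ 521, the path can fold back on itself completely, so the minimum distance is 0.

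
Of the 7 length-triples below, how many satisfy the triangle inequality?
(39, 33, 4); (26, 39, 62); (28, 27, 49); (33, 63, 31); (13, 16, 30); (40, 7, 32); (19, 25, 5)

(4,33,39): 4+33 ≤ 39 → not valid
(26,39,62): 26+39 > 62 → valid
(27,28,49): 27+28 > 49 → valid
(31,33,63): 31+33 > 63 → valid
(13,16,30): 13+16 ≤ 30 → not valid
(7,32,40): 7+32 ≤ 40 → not valid
(5,19,25): 5+19 ≤ 25 → not valid
3 of the 7 triples form a triangle.

3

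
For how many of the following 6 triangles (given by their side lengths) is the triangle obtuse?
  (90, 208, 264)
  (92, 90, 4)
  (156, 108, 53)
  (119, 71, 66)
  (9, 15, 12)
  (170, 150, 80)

(90,208,264): 90²+208² = 51364 < 69696 = 264² → obtuse
(92,90,4): 4²+90² = 8116 < 8464 = 92² → obtuse
(156,108,53): 53²+108² = 14473 < 24336 = 156² → obtuse
(119,71,66): 66²+71² = 9397 < 14161 = 119² → obtuse
(9,15,12): 9²+12² = 225 = 15² → right
(170,150,80): 80²+150² = 28900 = 170² → right
4 of the 6 are obtuse.

4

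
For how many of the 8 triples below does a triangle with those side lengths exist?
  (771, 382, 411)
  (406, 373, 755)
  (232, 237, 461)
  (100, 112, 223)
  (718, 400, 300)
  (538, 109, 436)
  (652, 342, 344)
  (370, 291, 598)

6

(382,411,771): 382+411 > 771 → valid
(373,406,755): 373+406 > 755 → valid
(232,237,461): 232+237 > 461 → valid
(100,112,223): 100+112 ≤ 223 → not valid
(300,400,718): 300+400 ≤ 718 → not valid
(109,436,538): 109+436 > 538 → valid
(342,344,652): 342+344 > 652 → valid
(291,370,598): 291+370 > 598 → valid
6 of the 8 triples form a triangle.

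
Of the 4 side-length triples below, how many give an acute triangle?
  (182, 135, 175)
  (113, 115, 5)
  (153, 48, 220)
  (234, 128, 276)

1

(182,135,175): 135²+175² = 48850 > 33124 = 182² → acute
(113,115,5): 5²+113² = 12794 < 13225 = 115² → obtuse
(153,48,220): 48+153 ≤ 220, not a triangle
(234,128,276): 128²+234² = 71140 < 76176 = 276² → obtuse
1 of the 4 is acute.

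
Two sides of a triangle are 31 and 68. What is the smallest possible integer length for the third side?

The third side must be strictly greater than |31 − 68| = 37.
The smallest integer above 37 is 38.

38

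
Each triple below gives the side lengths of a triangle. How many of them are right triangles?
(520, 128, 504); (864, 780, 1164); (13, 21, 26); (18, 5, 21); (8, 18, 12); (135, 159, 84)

3

(520,128,504): 128²+504² = 270400 = 520² → right
(864,780,1164): 780²+864² = 1354896 = 1164² → right
(13,21,26): 13²+21² = 610 < 676 = 26² → obtuse
(18,5,21): 5²+18² = 349 < 441 = 21² → obtuse
(8,18,12): 8²+12² = 208 < 324 = 18² → obtuse
(135,159,84): 84²+135² = 25281 = 159² → right
3 of the 6 are right.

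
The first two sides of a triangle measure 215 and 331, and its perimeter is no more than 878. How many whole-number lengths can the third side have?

216

Triangle inequality: 116 < x < 546. Perimeter ≤ 878 gives x ≤ 878 − 215 − 331 = 332.
So 116 < x ≤ 332; integers 117 through 332: 216 values.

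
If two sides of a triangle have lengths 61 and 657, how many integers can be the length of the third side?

121

The third side lies in the open interval (596, 718).
Integers from 597 to 717 inclusive: 717 − 597 + 1 = 121.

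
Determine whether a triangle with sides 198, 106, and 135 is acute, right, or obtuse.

obtuse

Compare the square of the longest side to the sum of squares of the other two: 106² + 135² = 29461 < 39204 = 198².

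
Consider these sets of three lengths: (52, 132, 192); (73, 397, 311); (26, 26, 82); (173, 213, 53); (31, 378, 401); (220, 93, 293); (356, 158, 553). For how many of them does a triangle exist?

(52,132,192): 52+132 ≤ 192 → not valid
(73,311,397): 73+311 ≤ 397 → not valid
(26,26,82): 26+26 ≤ 82 → not valid
(53,173,213): 53+173 > 213 → valid
(31,378,401): 31+378 > 401 → valid
(93,220,293): 93+220 > 293 → valid
(158,356,553): 158+356 ≤ 553 → not valid
3 of the 7 triples form a triangle.

3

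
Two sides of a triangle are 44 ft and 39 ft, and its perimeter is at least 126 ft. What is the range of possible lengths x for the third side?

43 ≤ x < 83

Triangle inequality alone gives 5 < x < 83.
The perimeter condition gives x ≥ 126 − 44 − 39 = 43.
Intersecting the two: 43 ≤ x < 83.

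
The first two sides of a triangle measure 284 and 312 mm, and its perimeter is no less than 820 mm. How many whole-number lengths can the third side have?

Triangle inequality: 28 < x < 596. Perimeter ≥ 820 gives x ≥ 820 − 284 − 312 = 224.
So 224 ≤ x < 596; integers 224 through 595: 372 values.

372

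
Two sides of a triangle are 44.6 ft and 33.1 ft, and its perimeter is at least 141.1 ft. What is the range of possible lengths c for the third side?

Triangle inequality alone gives 11.5 < c < 77.7.
The perimeter condition gives c ≥ 141.1 − 44.6 − 33.1 = 63.4.
Intersecting the two: 63.4 ≤ c < 77.7.

63.4 ≤ c < 77.7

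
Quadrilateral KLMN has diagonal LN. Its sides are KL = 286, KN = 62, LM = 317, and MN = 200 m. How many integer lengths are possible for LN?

123

From triangle KLN: 224 < LN < 348.
From triangle MLN: 117 < LN < 517.
Intersection: 224 < LN < 348, so integers 225 through 347: 123 values.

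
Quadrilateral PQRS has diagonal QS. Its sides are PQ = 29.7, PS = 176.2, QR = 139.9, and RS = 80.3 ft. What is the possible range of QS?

146.5 < QS < 205.9

From triangle PQS: |29.7 − 176.2| < QS < 29.7 + 176.2, i.e. 146.5 < QS < 205.9.
From triangle RQS: 59.6 < QS < 220.2.
Both must hold, so QS lies in the intersection.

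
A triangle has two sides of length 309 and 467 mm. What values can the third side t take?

By the triangle inequality, t must be less than 309 + 467 = 776 and greater than |309 − 467| = 158.

158 < t < 776 (mm)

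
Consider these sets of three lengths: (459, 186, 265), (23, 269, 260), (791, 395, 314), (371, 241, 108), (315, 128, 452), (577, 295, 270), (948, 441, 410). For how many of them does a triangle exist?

(186,265,459): 186+265 ≤ 459 → not valid
(23,260,269): 23+260 > 269 → valid
(314,395,791): 314+395 ≤ 791 → not valid
(108,241,371): 108+241 ≤ 371 → not valid
(128,315,452): 128+315 ≤ 452 → not valid
(270,295,577): 270+295 ≤ 577 → not valid
(410,441,948): 410+441 ≤ 948 → not valid
1 of the 7 triples forms a triangle.

1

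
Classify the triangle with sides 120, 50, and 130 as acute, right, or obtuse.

Compare the square of the longest side to the sum of squares of the other two: 50² + 120² = 16900 = 130².

right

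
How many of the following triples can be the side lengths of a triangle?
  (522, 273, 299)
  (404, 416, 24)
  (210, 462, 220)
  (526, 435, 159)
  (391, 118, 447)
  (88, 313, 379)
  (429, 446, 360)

(273,299,522): 273+299 > 522 → valid
(24,404,416): 24+404 > 416 → valid
(210,220,462): 210+220 ≤ 462 → not valid
(159,435,526): 159+435 > 526 → valid
(118,391,447): 118+391 > 447 → valid
(88,313,379): 88+313 > 379 → valid
(360,429,446): 360+429 > 446 → valid
6 of the 7 triples form a triangle.

6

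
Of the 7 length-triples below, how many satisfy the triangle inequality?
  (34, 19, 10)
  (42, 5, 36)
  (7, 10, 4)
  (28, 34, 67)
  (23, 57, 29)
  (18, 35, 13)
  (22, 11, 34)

1

(10,19,34): 10+19 ≤ 34 → not valid
(5,36,42): 5+36 ≤ 42 → not valid
(4,7,10): 4+7 > 10 → valid
(28,34,67): 28+34 ≤ 67 → not valid
(23,29,57): 23+29 ≤ 57 → not valid
(13,18,35): 13+18 ≤ 35 → not valid
(11,22,34): 11+22 ≤ 34 → not valid
1 of the 7 triples forms a triangle.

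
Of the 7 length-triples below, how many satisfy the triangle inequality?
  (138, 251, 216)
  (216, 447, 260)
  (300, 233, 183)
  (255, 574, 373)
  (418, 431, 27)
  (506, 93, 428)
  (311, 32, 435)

6

(138,216,251): 138+216 > 251 → valid
(216,260,447): 216+260 > 447 → valid
(183,233,300): 183+233 > 300 → valid
(255,373,574): 255+373 > 574 → valid
(27,418,431): 27+418 > 431 → valid
(93,428,506): 93+428 > 506 → valid
(32,311,435): 32+311 ≤ 435 → not valid
6 of the 7 triples form a triangle.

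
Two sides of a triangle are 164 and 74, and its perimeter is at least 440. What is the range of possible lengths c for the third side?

202 ≤ c < 238

Triangle inequality alone gives 90 < c < 238.
The perimeter condition gives c ≥ 440 − 164 − 74 = 202.
Intersecting the two: 202 ≤ c < 238.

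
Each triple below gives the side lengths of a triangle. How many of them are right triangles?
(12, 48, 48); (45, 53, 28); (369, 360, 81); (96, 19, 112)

(12,48,48): 12²+48² = 2448 > 2304 = 48² → acute
(45,53,28): 28²+45² = 2809 = 53² → right
(369,360,81): 81²+360² = 136161 = 369² → right
(96,19,112): 19²+96² = 9577 < 12544 = 112² → obtuse
2 of the 4 are right.

2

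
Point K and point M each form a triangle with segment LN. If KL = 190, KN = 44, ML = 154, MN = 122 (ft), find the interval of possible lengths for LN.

From triangle KLN: |190 − 44| < LN < 190 + 44, i.e. 146 < LN < 234.
From triangle MLN: 32 < LN < 276.
Both must hold, so LN lies in the intersection.

146 < LN < 234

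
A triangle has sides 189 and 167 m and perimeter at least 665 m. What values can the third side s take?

309 ≤ s < 356 m

Triangle inequality alone gives 22 < s < 356.
The perimeter condition gives s ≥ 665 − 189 − 167 = 309.
Intersecting the two: 309 ≤ s < 356.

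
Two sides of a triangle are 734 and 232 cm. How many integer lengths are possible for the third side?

463

The third side lies in the open interval (502, 966).
Integers from 503 to 965 inclusive: 965 − 503 + 1 = 463.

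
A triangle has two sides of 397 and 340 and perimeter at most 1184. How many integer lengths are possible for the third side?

390

Triangle inequality: 57 < x < 737. Perimeter ≤ 1184 gives x ≤ 1184 − 397 − 340 = 447.
So 57 < x ≤ 447; integers 58 through 447: 390 values.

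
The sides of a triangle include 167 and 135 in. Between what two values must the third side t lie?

By the triangle inequality, t must be less than 167 + 135 = 302 and greater than |167 − 135| = 32.

32 < t < 302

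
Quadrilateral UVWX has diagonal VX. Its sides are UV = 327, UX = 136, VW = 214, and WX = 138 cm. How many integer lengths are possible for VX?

From triangle UVX: 191 < VX < 463.
From triangle WVX: 76 < VX < 352.
Intersection: 191 < VX < 352, so integers 192 through 351: 160 values.

160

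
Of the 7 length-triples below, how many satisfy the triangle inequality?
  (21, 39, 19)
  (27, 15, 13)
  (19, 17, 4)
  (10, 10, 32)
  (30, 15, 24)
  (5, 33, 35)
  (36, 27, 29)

6

(19,21,39): 19+21 > 39 → valid
(13,15,27): 13+15 > 27 → valid
(4,17,19): 4+17 > 19 → valid
(10,10,32): 10+10 ≤ 32 → not valid
(15,24,30): 15+24 > 30 → valid
(5,33,35): 5+33 > 35 → valid
(27,29,36): 27+29 > 36 → valid
6 of the 7 triples form a triangle.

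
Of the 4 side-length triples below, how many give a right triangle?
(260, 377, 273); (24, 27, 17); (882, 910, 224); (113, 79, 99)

2

(260,377,273): 260²+273² = 142129 = 377² → right
(24,27,17): 17²+24² = 865 > 729 = 27² → acute
(882,910,224): 224²+882² = 828100 = 910² → right
(113,79,99): 79²+99² = 16042 > 12769 = 113² → acute
2 of the 4 are right.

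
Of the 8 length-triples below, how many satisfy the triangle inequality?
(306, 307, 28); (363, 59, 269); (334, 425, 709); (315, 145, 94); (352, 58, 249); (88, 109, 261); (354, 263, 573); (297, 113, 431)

3

(28,306,307): 28+306 > 307 → valid
(59,269,363): 59+269 ≤ 363 → not valid
(334,425,709): 334+425 > 709 → valid
(94,145,315): 94+145 ≤ 315 → not valid
(58,249,352): 58+249 ≤ 352 → not valid
(88,109,261): 88+109 ≤ 261 → not valid
(263,354,573): 263+354 > 573 → valid
(113,297,431): 113+297 ≤ 431 → not valid
3 of the 8 triples form a triangle.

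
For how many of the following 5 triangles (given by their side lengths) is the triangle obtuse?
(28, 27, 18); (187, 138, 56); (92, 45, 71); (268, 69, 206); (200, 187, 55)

4

(28,27,18): 18²+27² = 1053 > 784 = 28² → acute
(187,138,56): 56²+138² = 22180 < 34969 = 187² → obtuse
(92,45,71): 45²+71² = 7066 < 8464 = 92² → obtuse
(268,69,206): 69²+206² = 47197 < 71824 = 268² → obtuse
(200,187,55): 55²+187² = 37994 < 40000 = 200² → obtuse
4 of the 5 are obtuse.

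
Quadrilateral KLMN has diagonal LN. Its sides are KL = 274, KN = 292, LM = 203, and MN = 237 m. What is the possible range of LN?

From triangle KLN: |274 − 292| < LN < 274 + 292, i.e. 18 < LN < 566.
From triangle MLN: 34 < LN < 440.
Both must hold, so LN lies in the intersection.

34 < LN < 440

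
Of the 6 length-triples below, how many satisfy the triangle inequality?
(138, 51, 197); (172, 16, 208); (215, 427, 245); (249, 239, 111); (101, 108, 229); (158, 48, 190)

(51,138,197): 51+138 ≤ 197 → not valid
(16,172,208): 16+172 ≤ 208 → not valid
(215,245,427): 215+245 > 427 → valid
(111,239,249): 111+239 > 249 → valid
(101,108,229): 101+108 ≤ 229 → not valid
(48,158,190): 48+158 > 190 → valid
3 of the 6 triples form a triangle.

3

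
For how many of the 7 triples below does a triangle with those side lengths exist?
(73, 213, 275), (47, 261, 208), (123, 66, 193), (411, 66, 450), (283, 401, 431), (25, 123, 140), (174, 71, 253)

(73,213,275): 73+213 > 275 → valid
(47,208,261): 47+208 ≤ 261 → not valid
(66,123,193): 66+123 ≤ 193 → not valid
(66,411,450): 66+411 > 450 → valid
(283,401,431): 283+401 > 431 → valid
(25,123,140): 25+123 > 140 → valid
(71,174,253): 71+174 ≤ 253 → not valid
4 of the 7 triples form a triangle.

4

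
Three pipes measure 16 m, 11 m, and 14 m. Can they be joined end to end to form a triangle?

The longest side is 16, and the other two sum to 25.
Since 25 > 16, the triangle inequality holds.

Yes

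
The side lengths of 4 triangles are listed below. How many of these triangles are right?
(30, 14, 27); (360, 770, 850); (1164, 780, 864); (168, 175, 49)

(30,14,27): 14²+27² = 925 > 900 = 30² → acute
(360,770,850): 360²+770² = 722500 = 850² → right
(1164,780,864): 780²+864² = 1354896 = 1164² → right
(168,175,49): 49²+168² = 30625 = 175² → right
3 of the 4 are right.

3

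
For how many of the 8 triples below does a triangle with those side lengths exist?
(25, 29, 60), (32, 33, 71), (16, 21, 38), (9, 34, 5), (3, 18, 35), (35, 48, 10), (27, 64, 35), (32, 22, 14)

(25,29,60): 25+29 ≤ 60 → not valid
(32,33,71): 32+33 ≤ 71 → not valid
(16,21,38): 16+21 ≤ 38 → not valid
(5,9,34): 5+9 ≤ 34 → not valid
(3,18,35): 3+18 ≤ 35 → not valid
(10,35,48): 10+35 ≤ 48 → not valid
(27,35,64): 27+35 ≤ 64 → not valid
(14,22,32): 14+22 > 32 → valid
1 of the 8 triples forms a triangle.

1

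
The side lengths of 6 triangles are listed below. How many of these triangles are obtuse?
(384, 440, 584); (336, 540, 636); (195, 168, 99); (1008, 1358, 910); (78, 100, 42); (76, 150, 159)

1

(384,440,584): 384²+440² = 341056 = 584² → right
(336,540,636): 336²+540² = 404496 = 636² → right
(195,168,99): 99²+168² = 38025 = 195² → right
(1008,1358,910): 910²+1008² = 1844164 = 1358² → right
(78,100,42): 42²+78² = 7848 < 10000 = 100² → obtuse
(76,150,159): 76²+150² = 28276 > 25281 = 159² → acute
1 of the 6 is obtuse.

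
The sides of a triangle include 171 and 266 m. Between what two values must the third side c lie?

By the triangle inequality, c must be less than 171 + 266 = 437 and greater than |171 − 266| = 95.

95 < c < 437 (m)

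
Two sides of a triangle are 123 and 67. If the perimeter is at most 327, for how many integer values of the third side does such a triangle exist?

81

Triangle inequality: 56 < x < 190. Perimeter ≤ 327 gives x ≤ 327 − 123 − 67 = 137.
So 56 < x ≤ 137; integers 57 through 137: 81 values.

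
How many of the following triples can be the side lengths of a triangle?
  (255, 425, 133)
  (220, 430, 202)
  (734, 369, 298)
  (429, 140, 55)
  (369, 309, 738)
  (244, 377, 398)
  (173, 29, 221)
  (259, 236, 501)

1

(133,255,425): 133+255 ≤ 425 → not valid
(202,220,430): 202+220 ≤ 430 → not valid
(298,369,734): 298+369 ≤ 734 → not valid
(55,140,429): 55+140 ≤ 429 → not valid
(309,369,738): 309+369 ≤ 738 → not valid
(244,377,398): 244+377 > 398 → valid
(29,173,221): 29+173 ≤ 221 → not valid
(236,259,501): 236+259 ≤ 501 → not valid
1 of the 8 triples forms a triangle.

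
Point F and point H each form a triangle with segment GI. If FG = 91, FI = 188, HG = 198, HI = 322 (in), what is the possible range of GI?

124 < GI < 279

From triangle FGI: |91 − 188| < GI < 91 + 188, i.e. 97 < GI < 279.
From triangle HGI: 124 < GI < 520.
Both must hold, so GI lies in the intersection.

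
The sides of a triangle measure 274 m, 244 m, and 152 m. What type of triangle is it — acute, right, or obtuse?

Compare the square of the longest side to the sum of squares of the other two: 152² + 244² = 82640 > 75076 = 274².

acute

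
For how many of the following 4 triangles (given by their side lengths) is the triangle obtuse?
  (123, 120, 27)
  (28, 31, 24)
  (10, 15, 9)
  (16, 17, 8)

1

(123,120,27): 27²+120² = 15129 = 123² → right
(28,31,24): 24²+28² = 1360 > 961 = 31² → acute
(10,15,9): 9²+10² = 181 < 225 = 15² → obtuse
(16,17,8): 8²+16² = 320 > 289 = 17² → acute
1 of the 4 is obtuse.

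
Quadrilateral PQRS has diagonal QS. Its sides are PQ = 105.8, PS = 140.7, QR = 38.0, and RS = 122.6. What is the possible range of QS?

84.6 < QS < 160.6

From triangle PQS: |105.8 − 140.7| < QS < 105.8 + 140.7, i.e. 34.9 < QS < 246.5.
From triangle RQS: 84.6 < QS < 160.6.
Both must hold, so QS lies in the intersection.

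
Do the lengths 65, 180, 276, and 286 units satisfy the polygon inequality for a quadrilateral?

Yes

A quadrilateral exists iff every side is shorter than the sum of the others — equivalently, the longest side is less than the sum of the rest.
Longest side 286 < 521 (sum of the remaining 3), so yes.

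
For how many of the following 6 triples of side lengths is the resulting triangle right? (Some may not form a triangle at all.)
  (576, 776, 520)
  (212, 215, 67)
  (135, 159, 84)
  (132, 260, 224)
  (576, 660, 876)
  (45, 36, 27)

(576,776,520): 520²+576² = 602176 = 776² → right
(212,215,67): 67²+212² = 49433 > 46225 = 215² → acute
(135,159,84): 84²+135² = 25281 = 159² → right
(132,260,224): 132²+224² = 67600 = 260² → right
(576,660,876): 576²+660² = 767376 = 876² → right
(45,36,27): 27²+36² = 2025 = 45² → right
5 of the 6 are right.

5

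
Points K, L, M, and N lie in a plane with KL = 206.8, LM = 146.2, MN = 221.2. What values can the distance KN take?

The maximum is all hops collinear in one direction: 206.8 + 146.2 + 221.2 = 574.2.
The longest hop is 221.2; the others sum to 353.0. Since 221.2 ≤ 353.0, the path can fold back on itself completely, so the minimum distance is 0.

0 ≤ KN ≤ 574.2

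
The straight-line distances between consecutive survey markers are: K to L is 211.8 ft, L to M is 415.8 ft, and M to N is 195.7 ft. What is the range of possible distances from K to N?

The maximum is all hops collinear in one direction: 211.8 + 415.8 + 195.7 = 823.3.
The longest hop is 415.8; the others sum to 407.5. Folding the others back against it leaves at least 415.8 − 407.5 = 8.3.

8.3 ≤ KN ≤ 823.3 ft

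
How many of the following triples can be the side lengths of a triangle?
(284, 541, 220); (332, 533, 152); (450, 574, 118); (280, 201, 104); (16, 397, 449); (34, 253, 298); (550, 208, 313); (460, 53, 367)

1

(220,284,541): 220+284 ≤ 541 → not valid
(152,332,533): 152+332 ≤ 533 → not valid
(118,450,574): 118+450 ≤ 574 → not valid
(104,201,280): 104+201 > 280 → valid
(16,397,449): 16+397 ≤ 449 → not valid
(34,253,298): 34+253 ≤ 298 → not valid
(208,313,550): 208+313 ≤ 550 → not valid
(53,367,460): 53+367 ≤ 460 → not valid
1 of the 8 triples forms a triangle.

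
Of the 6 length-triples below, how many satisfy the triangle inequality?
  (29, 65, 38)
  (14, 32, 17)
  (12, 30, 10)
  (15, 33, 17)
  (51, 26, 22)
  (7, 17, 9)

1

(29,38,65): 29+38 > 65 → valid
(14,17,32): 14+17 ≤ 32 → not valid
(10,12,30): 10+12 ≤ 30 → not valid
(15,17,33): 15+17 ≤ 33 → not valid
(22,26,51): 22+26 ≤ 51 → not valid
(7,9,17): 7+9 ≤ 17 → not valid
1 of the 6 triples forms a triangle.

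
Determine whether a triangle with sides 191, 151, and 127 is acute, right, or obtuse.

acute

Compare the square of the longest side to the sum of squares of the other two: 127² + 151² = 38930 > 36481 = 191².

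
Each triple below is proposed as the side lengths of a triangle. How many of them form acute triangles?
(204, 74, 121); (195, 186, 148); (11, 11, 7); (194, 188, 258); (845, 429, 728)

(204,74,121): 74+121 ≤ 204, not a triangle
(195,186,148): 148²+186² = 56500 > 38025 = 195² → acute
(11,11,7): 7²+11² = 170 > 121 = 11² → acute
(194,188,258): 188²+194² = 72980 > 66564 = 258² → acute
(845,429,728): 429²+728² = 714025 = 845² → right
3 of the 5 are acute.

3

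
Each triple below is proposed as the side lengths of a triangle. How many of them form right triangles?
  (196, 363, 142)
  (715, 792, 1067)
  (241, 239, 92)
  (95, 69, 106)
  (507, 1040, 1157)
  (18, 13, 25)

2

(196,363,142): 142+196 ≤ 363, not a triangle
(715,792,1067): 715²+792² = 1138489 = 1067² → right
(241,239,92): 92²+239² = 65585 > 58081 = 241² → acute
(95,69,106): 69²+95² = 13786 > 11236 = 106² → acute
(507,1040,1157): 507²+1040² = 1338649 = 1157² → right
(18,13,25): 13²+18² = 493 < 625 = 25² → obtuse
2 of the 6 are right.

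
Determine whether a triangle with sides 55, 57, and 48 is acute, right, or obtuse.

acute

Compare the square of the longest side to the sum of squares of the other two: 48² + 55² = 5329 > 3249 = 57².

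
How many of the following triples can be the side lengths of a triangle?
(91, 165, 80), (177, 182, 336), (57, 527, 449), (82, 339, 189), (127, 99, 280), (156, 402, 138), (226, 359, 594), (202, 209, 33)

(80,91,165): 80+91 > 165 → valid
(177,182,336): 177+182 > 336 → valid
(57,449,527): 57+449 ≤ 527 → not valid
(82,189,339): 82+189 ≤ 339 → not valid
(99,127,280): 99+127 ≤ 280 → not valid
(138,156,402): 138+156 ≤ 402 → not valid
(226,359,594): 226+359 ≤ 594 → not valid
(33,202,209): 33+202 > 209 → valid
3 of the 8 triples form a triangle.

3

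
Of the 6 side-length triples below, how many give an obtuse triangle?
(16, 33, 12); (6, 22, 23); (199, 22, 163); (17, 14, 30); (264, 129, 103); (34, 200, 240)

2

(16,33,12): 12+16 ≤ 33, not a triangle
(6,22,23): 6²+22² = 520 < 529 = 23² → obtuse
(199,22,163): 22+163 ≤ 199, not a triangle
(17,14,30): 14²+17² = 485 < 900 = 30² → obtuse
(264,129,103): 103+129 ≤ 264, not a triangle
(34,200,240): 34+200 ≤ 240, not a triangle
2 of the 6 are obtuse.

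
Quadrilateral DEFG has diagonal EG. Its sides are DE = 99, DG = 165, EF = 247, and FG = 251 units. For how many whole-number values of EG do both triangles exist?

From triangle DEG: 66 < EG < 264.
From triangle FEG: 4 < EG < 498.
Intersection: 66 < EG < 264, so integers 67 through 263: 197 values.

197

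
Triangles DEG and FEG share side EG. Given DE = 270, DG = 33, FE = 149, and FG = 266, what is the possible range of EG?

237 < EG < 303

From triangle DEG: |270 − 33| < EG < 270 + 33, i.e. 237 < EG < 303.
From triangle FEG: 117 < EG < 415.
Both must hold, so EG lies in the intersection.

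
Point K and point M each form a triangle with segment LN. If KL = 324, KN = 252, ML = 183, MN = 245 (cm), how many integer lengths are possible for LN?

355

From triangle KLN: 72 < LN < 576.
From triangle MLN: 62 < LN < 428.
Intersection: 72 < LN < 428, so integers 73 through 427: 355 values.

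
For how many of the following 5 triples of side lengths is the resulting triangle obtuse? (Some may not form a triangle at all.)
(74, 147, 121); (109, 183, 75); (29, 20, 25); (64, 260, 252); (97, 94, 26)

(74,147,121): 74²+121² = 20117 < 21609 = 147² → obtuse
(109,183,75): 75²+109² = 17506 < 33489 = 183² → obtuse
(29,20,25): 20²+25² = 1025 > 841 = 29² → acute
(64,260,252): 64²+252² = 67600 = 260² → right
(97,94,26): 26²+94² = 9512 > 9409 = 97² → acute
2 of the 5 are obtuse.

2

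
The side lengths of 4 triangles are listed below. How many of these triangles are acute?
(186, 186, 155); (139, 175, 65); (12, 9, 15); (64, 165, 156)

(186,186,155): 155²+186² = 58621 > 34596 = 186² → acute
(139,175,65): 65²+139² = 23546 < 30625 = 175² → obtuse
(12,9,15): 9²+12² = 225 = 15² → right
(64,165,156): 64²+156² = 28432 > 27225 = 165² → acute
2 of the 4 are acute.

2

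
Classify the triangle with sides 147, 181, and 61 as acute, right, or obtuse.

obtuse

Compare the square of the longest side to the sum of squares of the other two: 61² + 147² = 25330 < 32761 = 181².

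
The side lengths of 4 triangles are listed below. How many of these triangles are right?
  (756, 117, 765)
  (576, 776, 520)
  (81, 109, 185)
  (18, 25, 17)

2

(756,117,765): 117²+756² = 585225 = 765² → right
(576,776,520): 520²+576² = 602176 = 776² → right
(81,109,185): 81²+109² = 18442 < 34225 = 185² → obtuse
(18,25,17): 17²+18² = 613 < 625 = 25² → obtuse
2 of the 4 are right.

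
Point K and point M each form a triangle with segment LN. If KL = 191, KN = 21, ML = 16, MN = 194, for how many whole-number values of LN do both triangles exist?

31

From triangle KLN: 170 < LN < 212.
From triangle MLN: 178 < LN < 210.
Intersection: 178 < LN < 210, so integers 179 through 209: 31 values.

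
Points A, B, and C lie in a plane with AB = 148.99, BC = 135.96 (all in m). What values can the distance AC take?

13.03 ≤ AC ≤ 284.95 m

By the triangle inequality, |148.99 − 135.96| ≤ AC ≤ 148.99 + 135.96.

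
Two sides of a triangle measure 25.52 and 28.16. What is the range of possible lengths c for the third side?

2.64 < c < 53.68

By the triangle inequality, c must be less than 25.52 + 28.16 = 53.68 and greater than |25.52 − 28.16| = 2.64.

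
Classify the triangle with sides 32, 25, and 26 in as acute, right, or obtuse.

Compare the square of the longest side to the sum of squares of the other two: 25² + 26² = 1301 > 1024 = 32².

acute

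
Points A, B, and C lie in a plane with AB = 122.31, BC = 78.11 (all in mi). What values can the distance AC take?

By the triangle inequality, |122.31 − 78.11| ≤ AC ≤ 122.31 + 78.11.

44.20 ≤ AC ≤ 200.42 mi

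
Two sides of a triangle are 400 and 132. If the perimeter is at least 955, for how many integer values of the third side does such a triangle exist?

109

Triangle inequality: 268 < x < 532. Perimeter ≥ 955 gives x ≥ 955 − 400 − 132 = 423.
So 423 ≤ x < 532; integers 423 through 531: 109 values.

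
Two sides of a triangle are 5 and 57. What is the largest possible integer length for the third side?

The third side must be strictly less than 5 + 57 = 62.
The largest integer below 62 is 61.

61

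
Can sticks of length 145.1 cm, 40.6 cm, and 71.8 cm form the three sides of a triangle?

The longest side is 145.1, but the other two sum to only 112.4.
112.4 < 145.1, so the triangle inequality fails.

No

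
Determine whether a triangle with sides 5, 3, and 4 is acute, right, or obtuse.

right

Compare the square of the longest side to the sum of squares of the other two: 3² + 4² = 25 = 5².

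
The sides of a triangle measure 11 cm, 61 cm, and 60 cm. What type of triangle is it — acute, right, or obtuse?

Compare the square of the longest side to the sum of squares of the other two: 11² + 60² = 3721 = 61².

right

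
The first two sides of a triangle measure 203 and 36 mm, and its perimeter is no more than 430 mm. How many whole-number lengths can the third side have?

Triangle inequality: 167 < x < 239. Perimeter ≤ 430 gives x ≤ 430 − 203 − 36 = 191.
So 167 < x ≤ 191; integers 168 through 191: 24 values.

24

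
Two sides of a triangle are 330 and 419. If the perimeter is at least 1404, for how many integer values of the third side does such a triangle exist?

94

Triangle inequality: 89 < x < 749. Perimeter ≥ 1404 gives x ≥ 1404 − 330 − 419 = 655.
So 655 ≤ x < 749; integers 655 through 748: 94 values.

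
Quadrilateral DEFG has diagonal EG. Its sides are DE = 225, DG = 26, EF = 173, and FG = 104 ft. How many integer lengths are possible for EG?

From triangle DEG: 199 < EG < 251.
From triangle FEG: 69 < EG < 277.
Intersection: 199 < EG < 251, so integers 200 through 250: 51 values.

51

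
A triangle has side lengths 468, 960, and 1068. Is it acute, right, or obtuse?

Compare the square of the longest side to the sum of squares of the other two: 468² + 960² = 1140624 = 1068².

right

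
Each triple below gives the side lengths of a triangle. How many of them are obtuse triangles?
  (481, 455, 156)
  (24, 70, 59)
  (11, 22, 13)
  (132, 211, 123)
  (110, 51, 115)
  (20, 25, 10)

(481,455,156): 156²+455² = 231361 = 481² → right
(24,70,59): 24²+59² = 4057 < 4900 = 70² → obtuse
(11,22,13): 11²+13² = 290 < 484 = 22² → obtuse
(132,211,123): 123²+132² = 32553 < 44521 = 211² → obtuse
(110,51,115): 51²+110² = 14701 > 13225 = 115² → acute
(20,25,10): 10²+20² = 500 < 625 = 25² → obtuse
4 of the 6 are obtuse.

4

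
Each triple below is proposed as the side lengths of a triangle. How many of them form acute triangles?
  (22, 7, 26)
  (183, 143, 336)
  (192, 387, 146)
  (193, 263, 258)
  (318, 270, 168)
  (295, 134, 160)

(22,7,26): 7²+22² = 533 < 676 = 26² → obtuse
(183,143,336): 143+183 ≤ 336, not a triangle
(192,387,146): 146+192 ≤ 387, not a triangle
(193,263,258): 193²+258² = 103813 > 69169 = 263² → acute
(318,270,168): 168²+270² = 101124 = 318² → right
(295,134,160): 134+160 ≤ 295, not a triangle
1 of the 6 is acute.

1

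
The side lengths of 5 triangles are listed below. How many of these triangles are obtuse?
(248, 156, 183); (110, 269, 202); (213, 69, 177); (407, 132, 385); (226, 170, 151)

(248,156,183): 156²+183² = 57825 < 61504 = 248² → obtuse
(110,269,202): 110²+202² = 52904 < 72361 = 269² → obtuse
(213,69,177): 69²+177² = 36090 < 45369 = 213² → obtuse
(407,132,385): 132²+385² = 165649 = 407² → right
(226,170,151): 151²+170² = 51701 > 51076 = 226² → acute
3 of the 5 are obtuse.

3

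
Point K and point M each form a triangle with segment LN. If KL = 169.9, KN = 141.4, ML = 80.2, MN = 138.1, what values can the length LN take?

57.9 < LN < 218.3

From triangle KLN: |169.9 − 141.4| < LN < 169.9 + 141.4, i.e. 28.5 < LN < 311.3.
From triangle MLN: 57.9 < LN < 218.3.
Both must hold, so LN lies in the intersection.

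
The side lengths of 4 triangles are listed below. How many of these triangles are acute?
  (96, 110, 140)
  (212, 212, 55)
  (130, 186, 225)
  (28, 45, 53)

3

(96,110,140): 96²+110² = 21316 > 19600 = 140² → acute
(212,212,55): 55²+212² = 47969 > 44944 = 212² → acute
(130,186,225): 130²+186² = 51496 > 50625 = 225² → acute
(28,45,53): 28²+45² = 2809 = 53² → right
3 of the 4 are acute.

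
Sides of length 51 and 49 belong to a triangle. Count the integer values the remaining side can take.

97

The third side lies in the open interval (2, 100).
Integers from 3 to 99 inclusive: 99 − 3 + 1 = 97.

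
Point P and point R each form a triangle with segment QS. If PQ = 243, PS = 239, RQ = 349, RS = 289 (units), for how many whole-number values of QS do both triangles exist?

421

From triangle PQS: 4 < QS < 482.
From triangle RQS: 60 < QS < 638.
Intersection: 60 < QS < 482, so integers 61 through 481: 421 values.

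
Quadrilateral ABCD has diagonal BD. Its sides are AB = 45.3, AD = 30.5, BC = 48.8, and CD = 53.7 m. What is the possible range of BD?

From triangle ABD: |45.3 − 30.5| < BD < 45.3 + 30.5, i.e. 14.8 < BD < 75.8.
From triangle CBD: 4.9 < BD < 102.5.
Both must hold, so BD lies in the intersection.

14.8 < BD < 75.8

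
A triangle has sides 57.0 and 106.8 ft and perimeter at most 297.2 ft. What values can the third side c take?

Triangle inequality alone gives 49.8 < c < 163.8.
The perimeter condition gives c ≤ 297.2 − 57.0 − 106.8 = 133.4.
Intersecting the two: 49.8 < c ≤ 133.4.

49.8 < c ≤ 133.4 ft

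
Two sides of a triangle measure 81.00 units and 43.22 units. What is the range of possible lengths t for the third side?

37.78 < t < 124.22

By the triangle inequality, t must be less than 81.00 + 43.22 = 124.22 and greater than |81.00 − 43.22| = 37.78.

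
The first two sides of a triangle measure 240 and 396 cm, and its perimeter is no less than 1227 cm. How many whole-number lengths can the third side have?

Triangle inequality: 156 < x < 636. Perimeter ≥ 1227 gives x ≥ 1227 − 240 − 396 = 591.
So 591 ≤ x < 636; integers 591 through 635: 45 values.

45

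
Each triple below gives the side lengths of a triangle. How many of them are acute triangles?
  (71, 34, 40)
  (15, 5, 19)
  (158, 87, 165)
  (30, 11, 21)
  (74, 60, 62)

(71,34,40): 34²+40² = 2756 < 5041 = 71² → obtuse
(15,5,19): 5²+15² = 250 < 361 = 19² → obtuse
(158,87,165): 87²+158² = 32533 > 27225 = 165² → acute
(30,11,21): 11²+21² = 562 < 900 = 30² → obtuse
(74,60,62): 60²+62² = 7444 > 5476 = 74² → acute
2 of the 5 are acute.

2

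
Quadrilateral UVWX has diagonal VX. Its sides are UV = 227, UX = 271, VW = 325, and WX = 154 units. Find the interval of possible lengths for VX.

171 < VX < 479

From triangle UVX: |227 − 271| < VX < 227 + 271, i.e. 44 < VX < 498.
From triangle WVX: 171 < VX < 479.
Both must hold, so VX lies in the intersection.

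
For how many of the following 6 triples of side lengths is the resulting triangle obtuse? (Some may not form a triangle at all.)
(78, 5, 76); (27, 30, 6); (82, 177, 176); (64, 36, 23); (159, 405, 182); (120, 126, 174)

2

(78,5,76): 5²+76² = 5801 < 6084 = 78² → obtuse
(27,30,6): 6²+27² = 765 < 900 = 30² → obtuse
(82,177,176): 82²+176² = 37700 > 31329 = 177² → acute
(64,36,23): 23+36 ≤ 64, not a triangle
(159,405,182): 159+182 ≤ 405, not a triangle
(120,126,174): 120²+126² = 30276 = 174² → right
2 of the 6 are obtuse.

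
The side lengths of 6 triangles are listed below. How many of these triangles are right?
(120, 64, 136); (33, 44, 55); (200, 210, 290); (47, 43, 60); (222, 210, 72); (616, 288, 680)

5

(120,64,136): 64²+120² = 18496 = 136² → right
(33,44,55): 33²+44² = 3025 = 55² → right
(200,210,290): 200²+210² = 84100 = 290² → right
(47,43,60): 43²+47² = 4058 > 3600 = 60² → acute
(222,210,72): 72²+210² = 49284 = 222² → right
(616,288,680): 288²+616² = 462400 = 680² → right
5 of the 6 are right.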